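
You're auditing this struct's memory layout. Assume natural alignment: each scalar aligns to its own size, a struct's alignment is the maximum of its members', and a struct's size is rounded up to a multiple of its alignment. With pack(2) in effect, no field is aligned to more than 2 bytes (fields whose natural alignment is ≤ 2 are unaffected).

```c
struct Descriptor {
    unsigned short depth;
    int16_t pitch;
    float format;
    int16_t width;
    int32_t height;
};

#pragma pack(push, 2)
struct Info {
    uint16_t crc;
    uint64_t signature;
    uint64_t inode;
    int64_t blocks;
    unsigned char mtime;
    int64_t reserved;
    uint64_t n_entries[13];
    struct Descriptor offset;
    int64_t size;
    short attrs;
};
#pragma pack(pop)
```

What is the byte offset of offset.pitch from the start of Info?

Descriptor: depth at 0 (size 2, align 2) → ends 2; pitch at 2 (size 2, align 2) → ends 4; format at 4 (size 4, align 4) → ends 8; width at 8 (size 2, align 2) → ends 10; pad 2 to align 4 for height; height at 12 (size 4, align 4) → ends 16; total 16 bytes, alignment 4
crc at 0 (size 2, align 2) → ends 2
signature at 2 (size 8, align 2) → ends 10
inode at 10 (size 8, align 2) → ends 18
blocks at 18 (size 8, align 2) → ends 26
mtime at 26 (size 1, align 1) → ends 27
pad 1 to align 2 for reserved
reserved at 28 (size 8, align 2) → ends 36
n_entries at 36 (size 104, align 2) → ends 140
offset at 140 (size 16, align 2) → ends 156
within Descriptor: pitch at 2
140 + 2 = 142

142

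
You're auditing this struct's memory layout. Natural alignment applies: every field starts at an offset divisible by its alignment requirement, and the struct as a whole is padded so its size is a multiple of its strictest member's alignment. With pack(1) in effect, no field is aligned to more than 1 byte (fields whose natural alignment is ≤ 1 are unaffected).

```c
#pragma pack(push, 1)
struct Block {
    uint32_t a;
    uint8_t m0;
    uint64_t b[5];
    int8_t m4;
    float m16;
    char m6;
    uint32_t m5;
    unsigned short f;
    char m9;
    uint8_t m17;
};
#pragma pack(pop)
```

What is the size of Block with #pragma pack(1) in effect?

a at 0 (size 4, align 1) → ends 4
m0 at 4 (size 1, align 1) → ends 5
b at 5 (size 40, align 1) → ends 45
m4 at 45 (size 1, align 1) → ends 46
m16 at 46 (size 4, align 1) → ends 50
m6 at 50 (size 1, align 1) → ends 51
m5 at 51 (size 4, align 1) → ends 55
f at 55 (size 2, align 1) → ends 57
m9 at 57 (size 1, align 1) → ends 58
m17 at 58 (size 1, align 1) → ends 59
total 59 bytes, alignment 1

59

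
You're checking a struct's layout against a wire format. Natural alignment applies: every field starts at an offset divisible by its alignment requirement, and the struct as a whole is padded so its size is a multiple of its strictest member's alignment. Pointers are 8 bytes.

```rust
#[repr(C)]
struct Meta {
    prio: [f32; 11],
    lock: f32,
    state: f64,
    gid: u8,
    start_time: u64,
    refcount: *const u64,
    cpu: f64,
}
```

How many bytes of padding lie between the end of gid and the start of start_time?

7

0..44  prio  (44B, 4-aligned)
44..48  lock  (4B, 4-aligned)
48..56  state  (8B, 8-aligned)
56..57  gid  (1B, 1-aligned)
57..64  -- padding (7B)
64..72  start_time  (8B, 8-aligned)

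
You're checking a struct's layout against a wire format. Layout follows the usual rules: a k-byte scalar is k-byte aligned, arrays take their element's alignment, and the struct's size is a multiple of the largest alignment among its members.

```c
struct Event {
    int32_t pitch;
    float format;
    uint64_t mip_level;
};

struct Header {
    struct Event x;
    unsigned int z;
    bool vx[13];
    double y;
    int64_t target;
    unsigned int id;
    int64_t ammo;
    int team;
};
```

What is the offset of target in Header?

48

Event: @0: pitch [4B, align 4] → 4; @4: format [4B, align 4] → 8; @8: mip_level [8B, align 8] → 16; size 16, align 8
@0: x [16B, align 8] → 16
@16: z [4B, align 4] → 20
@20: vx [13B, align 1] → 33
+7 pad (align 8)
@40: y [8B, align 8] → 48
@48: target [8B, align 8] → 56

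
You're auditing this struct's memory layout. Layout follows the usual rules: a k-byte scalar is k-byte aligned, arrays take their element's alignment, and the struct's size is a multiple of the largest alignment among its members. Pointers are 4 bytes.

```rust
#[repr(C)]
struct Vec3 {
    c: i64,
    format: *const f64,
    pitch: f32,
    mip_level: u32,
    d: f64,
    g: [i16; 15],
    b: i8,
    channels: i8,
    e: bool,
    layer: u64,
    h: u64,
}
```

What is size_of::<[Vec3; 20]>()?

1760

@0: c [8B, align 8] → 8
@8: format [4B, align 4] → 12
@12: pitch [4B, align 4] → 16
@16: mip_level [4B, align 4] → 20
+4 pad (align 8)
@24: d [8B, align 8] → 32
@32: g [30B, align 2] → 62
@62: b [1B, align 1] → 63
@63: channels [1B, align 1] → 64
@64: e [1B, align 1] → 65
+7 pad (align 8)
@72: layer [8B, align 8] → 80
@80: h [8B, align 8] → 88
size 88, align 8
array of 20: 20 × 88 = 1760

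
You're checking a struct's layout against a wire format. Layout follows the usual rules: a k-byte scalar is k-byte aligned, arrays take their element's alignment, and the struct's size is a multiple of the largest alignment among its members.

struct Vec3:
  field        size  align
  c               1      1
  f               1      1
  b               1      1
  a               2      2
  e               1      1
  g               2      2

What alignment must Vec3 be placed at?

2

member alignments: c=1, f=1, b=1, a=2, e=1, g=2
max = 2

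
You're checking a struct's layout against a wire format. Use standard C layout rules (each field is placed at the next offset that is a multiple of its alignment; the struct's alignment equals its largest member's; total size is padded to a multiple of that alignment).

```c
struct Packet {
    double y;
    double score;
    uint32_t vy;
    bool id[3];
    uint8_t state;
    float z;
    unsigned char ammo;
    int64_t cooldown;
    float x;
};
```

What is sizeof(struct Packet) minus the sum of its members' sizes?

7

y at 0 (size 8, align 8) → ends 8
score at 8 (size 8, align 8) → ends 16
vy at 16 (size 4, align 4) → ends 20
id at 20 (size 3, align 1) → ends 23
state at 23 (size 1, align 1) → ends 24
z at 24 (size 4, align 4) → ends 28
ammo at 28 (size 1, align 1) → ends 29
pad 3 to align 8 for cooldown
cooldown at 32 (size 8, align 8) → ends 40
x at 40 (size 4, align 4) → ends 44
tail pad 4 to reach multiple of 8
total 48 bytes, alignment 8
data bytes 41, size 48 → padding 7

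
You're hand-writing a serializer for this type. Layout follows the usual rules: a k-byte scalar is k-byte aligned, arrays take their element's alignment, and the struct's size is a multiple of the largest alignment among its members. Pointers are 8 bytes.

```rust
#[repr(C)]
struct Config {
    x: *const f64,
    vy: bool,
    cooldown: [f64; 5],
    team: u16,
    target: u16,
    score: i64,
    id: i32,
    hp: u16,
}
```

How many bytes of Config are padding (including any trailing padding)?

0..8  x  (8B, 8-aligned)
8..9  vy  (1B, 1-aligned)
9..16  -- padding (7B)
16..56  cooldown  (40B, 8-aligned)
56..58  team  (2B, 2-aligned)
58..60  target  (2B, 2-aligned)
60..64  -- padding (4B)
64..72  score  (8B, 8-aligned)
72..76  id  (4B, 4-aligned)
76..78  hp  (2B, 2-aligned)
78..80  -- tail padding (2B)
sizeof = 80, alignof = 8
data bytes 67, size 80 → padding 13

13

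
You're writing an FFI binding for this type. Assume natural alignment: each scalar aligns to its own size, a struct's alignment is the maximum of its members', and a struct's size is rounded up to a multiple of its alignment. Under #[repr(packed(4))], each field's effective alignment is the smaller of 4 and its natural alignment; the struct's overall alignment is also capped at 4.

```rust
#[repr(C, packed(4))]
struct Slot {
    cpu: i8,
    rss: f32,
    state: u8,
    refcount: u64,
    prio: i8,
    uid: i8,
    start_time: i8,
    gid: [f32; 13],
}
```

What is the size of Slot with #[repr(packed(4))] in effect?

@0: cpu [1B, align 1] → 1
+3 pad (align 4)
@4: rss [4B, align 4] → 8
@8: state [1B, align 1] → 9
+3 pad (align 4)
@12: refcount [8B, align 4] → 20
@20: prio [1B, align 1] → 21
@21: uid [1B, align 1] → 22
@22: start_time [1B, align 1] → 23
+1 pad (align 4)
@24: gid [52B, align 4] → 76
size 76, align 4

76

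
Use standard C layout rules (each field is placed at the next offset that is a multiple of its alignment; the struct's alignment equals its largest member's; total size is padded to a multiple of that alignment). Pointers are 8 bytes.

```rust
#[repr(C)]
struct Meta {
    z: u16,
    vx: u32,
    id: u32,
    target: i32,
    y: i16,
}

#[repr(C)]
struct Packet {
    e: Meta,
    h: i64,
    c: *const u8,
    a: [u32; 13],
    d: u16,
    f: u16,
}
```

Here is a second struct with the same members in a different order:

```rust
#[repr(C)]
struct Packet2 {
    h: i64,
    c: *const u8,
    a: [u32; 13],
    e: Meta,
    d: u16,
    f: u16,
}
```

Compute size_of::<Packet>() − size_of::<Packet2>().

0

Meta: @0: z [2B, align 2] → 2; +2 pad (align 4); @4: vx [4B, align 4] → 8; @8: id [4B, align 4] → 12; @12: target [4B, align 4] → 16; @16: y [2B, align 2] → 18; +2 tail pad (align 4); size 20, align 4
@0: e [20B, align 4] → 20
+4 pad (align 8)
@24: h [8B, align 8] → 32
@32: c [8B, align 8] → 40
@40: a [52B, align 4] → 92
@92: d [2B, align 2] → 94
@94: f [2B, align 2] → 96
size 96, align 8
— Packet2 —
@0: h [8B, align 8] → 8
@8: c [8B, align 8] → 16
@16: a [52B, align 4] → 68
@68: e [20B, align 4] → 88
@88: d [2B, align 2] → 90
@90: f [2B, align 2] → 92
+4 tail pad (align 8)
size 96, align 8
96 − 96 = 0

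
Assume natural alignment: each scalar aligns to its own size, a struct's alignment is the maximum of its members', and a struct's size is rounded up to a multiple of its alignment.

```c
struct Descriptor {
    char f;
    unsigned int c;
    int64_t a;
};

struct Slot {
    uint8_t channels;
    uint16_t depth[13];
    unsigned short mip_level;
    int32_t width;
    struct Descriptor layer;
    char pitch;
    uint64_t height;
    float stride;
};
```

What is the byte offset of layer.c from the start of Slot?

44

Descriptor: @0: f [1B, align 1] → 1; +3 pad (align 4); @4: c [4B, align 4] → 8; @8: a [8B, align 8] → 16; size 16, align 8
@0: channels [1B, align 1] → 1
+1 pad (align 2)
@2: depth [26B, align 2] → 28
@28: mip_level [2B, align 2] → 30
+2 pad (align 4)
@32: width [4B, align 4] → 36
+4 pad (align 8)
@40: layer [16B, align 8] → 56
within Descriptor: c at 4
40 + 4 = 44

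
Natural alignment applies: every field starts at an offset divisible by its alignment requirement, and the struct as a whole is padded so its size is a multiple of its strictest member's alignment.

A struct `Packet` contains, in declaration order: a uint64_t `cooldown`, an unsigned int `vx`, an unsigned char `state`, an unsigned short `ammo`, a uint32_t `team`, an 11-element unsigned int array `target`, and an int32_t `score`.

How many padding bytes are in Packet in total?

0..8  cooldown  (8B, 8-aligned)
8..12  vx  (4B, 4-aligned)
12..13  state  (1B, 1-aligned)
13..14  -- padding (1B)
14..16  ammo  (2B, 2-aligned)
16..20  team  (4B, 4-aligned)
20..64  target  (44B, 4-aligned)
64..68  score  (4B, 4-aligned)
68..72  -- tail padding (4B)
sizeof = 72, alignof = 8
data bytes 67, size 72 → padding 5

5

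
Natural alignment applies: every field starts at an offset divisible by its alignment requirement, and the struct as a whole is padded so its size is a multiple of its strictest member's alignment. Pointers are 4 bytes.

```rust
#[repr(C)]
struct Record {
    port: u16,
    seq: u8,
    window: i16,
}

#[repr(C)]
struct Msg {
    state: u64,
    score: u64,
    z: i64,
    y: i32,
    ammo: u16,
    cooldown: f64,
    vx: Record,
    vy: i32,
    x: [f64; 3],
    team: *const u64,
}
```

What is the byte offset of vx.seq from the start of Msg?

42

Record: @0: port [2B, align 2] → 2; @2: seq [1B, align 1] → 3; +1 pad (align 2); @4: window [2B, align 2] → 6; size 6, align 2
@0: state [8B, align 8] → 8
@8: score [8B, align 8] → 16
@16: z [8B, align 8] → 24
@24: y [4B, align 4] → 28
@28: ammo [2B, align 2] → 30
+2 pad (align 8)
@32: cooldown [8B, align 8] → 40
@40: vx [6B, align 2] → 46
within Record: seq at 2
40 + 2 = 42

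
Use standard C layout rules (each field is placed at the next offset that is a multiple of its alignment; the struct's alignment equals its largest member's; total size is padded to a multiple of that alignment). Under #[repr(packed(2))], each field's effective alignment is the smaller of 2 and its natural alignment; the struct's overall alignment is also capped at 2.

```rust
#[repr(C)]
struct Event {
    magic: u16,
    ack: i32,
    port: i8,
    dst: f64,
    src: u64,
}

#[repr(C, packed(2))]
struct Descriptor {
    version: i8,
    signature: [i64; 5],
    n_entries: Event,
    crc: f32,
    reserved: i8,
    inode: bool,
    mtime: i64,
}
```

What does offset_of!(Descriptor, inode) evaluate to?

79

Event: @0: magic [2B, align 2] → 2; +2 pad (align 4); @4: ack [4B, align 4] → 8; @8: port [1B, align 1] → 9; +7 pad (align 8); @16: dst [8B, align 8] → 24; @24: src [8B, align 8] → 32; size 32, align 8
@0: version [1B, align 1] → 1
+1 pad (align 2)
@2: signature [40B, align 2] → 42
@42: n_entries [32B, align 2] → 74
@74: crc [4B, align 2] → 78
@78: reserved [1B, align 1] → 79
@79: inode [1B, align 1] → 80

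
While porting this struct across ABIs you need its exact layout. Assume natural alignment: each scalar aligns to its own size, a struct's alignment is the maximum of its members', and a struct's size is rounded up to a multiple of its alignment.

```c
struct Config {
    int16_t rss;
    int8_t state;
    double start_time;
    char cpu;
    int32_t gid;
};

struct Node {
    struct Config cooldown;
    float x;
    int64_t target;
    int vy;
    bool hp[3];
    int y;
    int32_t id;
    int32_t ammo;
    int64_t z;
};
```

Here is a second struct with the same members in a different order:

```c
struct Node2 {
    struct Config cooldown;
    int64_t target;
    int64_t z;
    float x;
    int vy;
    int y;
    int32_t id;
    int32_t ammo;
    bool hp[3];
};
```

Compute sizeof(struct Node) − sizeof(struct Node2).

Config: rss at 0 (size 2, align 2) → ends 2; state at 2 (size 1, align 1) → ends 3; pad 5 to align 8 for start_time; start_time at 8 (size 8, align 8) → ends 16; cpu at 16 (size 1, align 1) → ends 17; pad 3 to align 4 for gid; gid at 20 (size 4, align 4) → ends 24; total 24 bytes, alignment 8
cooldown at 0 (size 24, align 8) → ends 24
x at 24 (size 4, align 4) → ends 28
pad 4 to align 8 for target
target at 32 (size 8, align 8) → ends 40
vy at 40 (size 4, align 4) → ends 44
hp at 44 (size 3, align 1) → ends 47
pad 1 to align 4 for y
y at 48 (size 4, align 4) → ends 52
id at 52 (size 4, align 4) → ends 56
ammo at 56 (size 4, align 4) → ends 60
pad 4 to align 8 for z
z at 64 (size 8, align 8) → ends 72
total 72 bytes, alignment 8
— Node2 —
cooldown at 0 (size 24, align 8) → ends 24
target at 24 (size 8, align 8) → ends 32
z at 32 (size 8, align 8) → ends 40
x at 40 (size 4, align 4) → ends 44
vy at 44 (size 4, align 4) → ends 48
y at 48 (size 4, align 4) → ends 52
id at 52 (size 4, align 4) → ends 56
ammo at 56 (size 4, align 4) → ends 60
hp at 60 (size 3, align 1) → ends 63
tail pad 1 to reach multiple of 8
total 64 bytes, alignment 8
72 − 64 = 8

8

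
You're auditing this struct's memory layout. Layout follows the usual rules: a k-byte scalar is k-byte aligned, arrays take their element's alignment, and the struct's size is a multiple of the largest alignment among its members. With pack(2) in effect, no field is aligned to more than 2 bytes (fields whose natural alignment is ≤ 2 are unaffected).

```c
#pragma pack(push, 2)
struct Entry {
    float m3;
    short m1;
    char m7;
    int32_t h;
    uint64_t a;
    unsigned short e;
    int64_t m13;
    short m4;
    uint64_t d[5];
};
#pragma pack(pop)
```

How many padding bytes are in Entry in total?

m3 at 0 (size 4, align 2) → ends 4
m1 at 4 (size 2, align 2) → ends 6
m7 at 6 (size 1, align 1) → ends 7
pad 1 to align 2 for h
h at 8 (size 4, align 2) → ends 12
a at 12 (size 8, align 2) → ends 20
e at 20 (size 2, align 2) → ends 22
m13 at 22 (size 8, align 2) → ends 30
m4 at 30 (size 2, align 2) → ends 32
d at 32 (size 40, align 2) → ends 72
total 72 bytes, alignment 2
data bytes 71, size 72 → padding 1

1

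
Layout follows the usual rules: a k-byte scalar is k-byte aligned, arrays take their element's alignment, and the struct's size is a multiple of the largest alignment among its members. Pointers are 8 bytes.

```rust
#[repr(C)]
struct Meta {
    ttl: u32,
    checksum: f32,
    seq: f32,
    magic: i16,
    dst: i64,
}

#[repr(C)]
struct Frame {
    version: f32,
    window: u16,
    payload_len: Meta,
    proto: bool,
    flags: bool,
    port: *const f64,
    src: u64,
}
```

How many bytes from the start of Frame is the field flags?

33

Meta: ttl at 0 (size 4, align 4) → ends 4; checksum at 4 (size 4, align 4) → ends 8; seq at 8 (size 4, align 4) → ends 12; magic at 12 (size 2, align 2) → ends 14; pad 2 to align 8 for dst; dst at 16 (size 8, align 8) → ends 24; total 24 bytes, alignment 8
version at 0 (size 4, align 4) → ends 4
window at 4 (size 2, align 2) → ends 6
pad 2 to align 8 for payload_len
payload_len at 8 (size 24, align 8) → ends 32
proto at 32 (size 1, align 1) → ends 33
flags at 33 (size 1, align 1) → ends 34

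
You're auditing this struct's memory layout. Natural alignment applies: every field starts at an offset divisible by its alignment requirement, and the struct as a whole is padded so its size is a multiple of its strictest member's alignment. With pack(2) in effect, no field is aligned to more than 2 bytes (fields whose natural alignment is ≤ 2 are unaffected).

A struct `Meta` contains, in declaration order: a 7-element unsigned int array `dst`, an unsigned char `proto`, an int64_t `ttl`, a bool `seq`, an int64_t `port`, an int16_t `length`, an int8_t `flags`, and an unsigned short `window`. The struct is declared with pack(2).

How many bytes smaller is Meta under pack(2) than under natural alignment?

10

natural layout:
  @0: dst [28B, align 4] → 28
  @28: proto [1B, align 1] → 29
  +3 pad (align 8)
  @32: ttl [8B, align 8] → 40
  @40: seq [1B, align 1] → 41
  +7 pad (align 8)
  @48: port [8B, align 8] → 56
  @56: length [2B, align 2] → 58
  @58: flags [1B, align 1] → 59
  +1 pad (align 2)
  @60: window [2B, align 2] → 62
  +2 tail pad (align 8)
  size 64, align 8
packed(2) layout:
  @0: dst [28B, align 2] → 28
  @28: proto [1B, align 1] → 29
  +1 pad (align 2)
  @30: ttl [8B, align 2] → 38
  @38: seq [1B, align 1] → 39
  +1 pad (align 2)
  @40: port [8B, align 2] → 48
  @48: length [2B, align 2] → 50
  @50: flags [1B, align 1] → 51
  +1 pad (align 2)
  @52: window [2B, align 2] → 54
  size 54, align 2
64 − 54 = 10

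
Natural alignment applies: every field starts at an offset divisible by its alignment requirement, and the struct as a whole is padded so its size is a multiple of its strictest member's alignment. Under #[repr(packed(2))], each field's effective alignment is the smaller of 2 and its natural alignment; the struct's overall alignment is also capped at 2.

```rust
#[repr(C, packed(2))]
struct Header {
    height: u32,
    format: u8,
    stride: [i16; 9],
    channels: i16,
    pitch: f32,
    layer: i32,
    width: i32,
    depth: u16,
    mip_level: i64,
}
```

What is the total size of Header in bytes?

@0: height [4B, align 2] → 4
@4: format [1B, align 1] → 5
+1 pad (align 2)
@6: stride [18B, align 2] → 24
@24: channels [2B, align 2] → 26
@26: pitch [4B, align 2] → 30
@30: layer [4B, align 2] → 34
@34: width [4B, align 2] → 38
@38: depth [2B, align 2] → 40
@40: mip_level [8B, align 2] → 48
size 48, align 2

48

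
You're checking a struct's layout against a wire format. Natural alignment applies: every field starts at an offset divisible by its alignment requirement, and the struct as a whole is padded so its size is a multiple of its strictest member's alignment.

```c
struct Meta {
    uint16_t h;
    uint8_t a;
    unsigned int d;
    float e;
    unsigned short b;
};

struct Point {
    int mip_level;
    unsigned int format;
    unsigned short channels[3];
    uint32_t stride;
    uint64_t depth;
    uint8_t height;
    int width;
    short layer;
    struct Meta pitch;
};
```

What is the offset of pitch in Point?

44

Meta: @0: h [2B, align 2] → 2; @2: a [1B, align 1] → 3; +1 pad (align 4); @4: d [4B, align 4] → 8; @8: e [4B, align 4] → 12; @12: b [2B, align 2] → 14; +2 tail pad (align 4); size 16, align 4
@0: mip_level [4B, align 4] → 4
@4: format [4B, align 4] → 8
@8: channels [6B, align 2] → 14
+2 pad (align 4)
@16: stride [4B, align 4] → 20
+4 pad (align 8)
@24: depth [8B, align 8] → 32
@32: height [1B, align 1] → 33
+3 pad (align 4)
@36: width [4B, align 4] → 40
@40: layer [2B, align 2] → 42
+2 pad (align 4)
@44: pitch [16B, align 4] → 60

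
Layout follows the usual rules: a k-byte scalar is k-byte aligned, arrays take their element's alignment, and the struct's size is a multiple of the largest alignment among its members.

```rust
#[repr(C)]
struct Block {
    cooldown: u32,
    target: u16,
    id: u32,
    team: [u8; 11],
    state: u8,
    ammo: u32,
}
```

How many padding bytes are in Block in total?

2

cooldown at 0 (size 4, align 4) → ends 4
target at 4 (size 2, align 2) → ends 6
pad 2 to align 4 for id
id at 8 (size 4, align 4) → ends 12
team at 12 (size 11, align 1) → ends 23
state at 23 (size 1, align 1) → ends 24
ammo at 24 (size 4, align 4) → ends 28
total 28 bytes, alignment 4
data bytes 26, size 28 → padding 2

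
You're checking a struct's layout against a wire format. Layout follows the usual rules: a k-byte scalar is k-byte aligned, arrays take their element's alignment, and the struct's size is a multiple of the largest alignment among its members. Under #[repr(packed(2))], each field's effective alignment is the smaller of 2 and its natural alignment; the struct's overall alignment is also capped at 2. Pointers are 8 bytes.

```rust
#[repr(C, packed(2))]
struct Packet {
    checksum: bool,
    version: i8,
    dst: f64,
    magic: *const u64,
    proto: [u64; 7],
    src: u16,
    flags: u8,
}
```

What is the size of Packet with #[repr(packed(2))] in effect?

78

0..1  checksum  (1B, 1-aligned)
1..2  version  (1B, 1-aligned)
2..10  dst  (8B, 2-aligned)
10..18  magic  (8B, 2-aligned)
18..74  proto  (56B, 2-aligned)
74..76  src  (2B, 2-aligned)
76..77  flags  (1B, 1-aligned)
77..78  -- tail padding (1B)
sizeof = 78, alignof = 2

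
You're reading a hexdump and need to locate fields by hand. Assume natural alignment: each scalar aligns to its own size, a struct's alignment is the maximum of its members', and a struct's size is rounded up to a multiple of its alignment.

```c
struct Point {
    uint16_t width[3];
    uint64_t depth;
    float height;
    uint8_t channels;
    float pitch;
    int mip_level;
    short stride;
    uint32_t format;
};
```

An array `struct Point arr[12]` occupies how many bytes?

0..6  width  (6B, 2-aligned)
6..8  -- padding (2B)
8..16  depth  (8B, 8-aligned)
16..20  height  (4B, 4-aligned)
20..21  channels  (1B, 1-aligned)
21..24  -- padding (3B)
24..28  pitch  (4B, 4-aligned)
28..32  mip_level  (4B, 4-aligned)
32..34  stride  (2B, 2-aligned)
34..36  -- padding (2B)
36..40  format  (4B, 4-aligned)
sizeof = 40, alignof = 8
array of 12: 12 × 40 = 480

480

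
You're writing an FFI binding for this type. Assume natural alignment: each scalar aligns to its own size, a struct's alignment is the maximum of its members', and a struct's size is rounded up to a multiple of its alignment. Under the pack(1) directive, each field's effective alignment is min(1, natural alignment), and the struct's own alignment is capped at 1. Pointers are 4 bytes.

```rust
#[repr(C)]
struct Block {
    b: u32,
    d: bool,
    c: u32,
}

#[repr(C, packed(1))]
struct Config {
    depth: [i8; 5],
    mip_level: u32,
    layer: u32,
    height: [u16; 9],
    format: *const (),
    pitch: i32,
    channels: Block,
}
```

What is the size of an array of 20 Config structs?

1020

Block: b at 0 (size 4, align 4) → ends 4; d at 4 (size 1, align 1) → ends 5; pad 3 to align 4 for c; c at 8 (size 4, align 4) → ends 12; total 12 bytes, alignment 4
depth at 0 (size 5, align 1) → ends 5
mip_level at 5 (size 4, align 1) → ends 9
layer at 9 (size 4, align 1) → ends 13
height at 13 (size 18, align 1) → ends 31
format at 31 (size 4, align 1) → ends 35
pitch at 35 (size 4, align 1) → ends 39
channels at 39 (size 12, align 1) → ends 51
total 51 bytes, alignment 1
array of 20: 20 × 51 = 1020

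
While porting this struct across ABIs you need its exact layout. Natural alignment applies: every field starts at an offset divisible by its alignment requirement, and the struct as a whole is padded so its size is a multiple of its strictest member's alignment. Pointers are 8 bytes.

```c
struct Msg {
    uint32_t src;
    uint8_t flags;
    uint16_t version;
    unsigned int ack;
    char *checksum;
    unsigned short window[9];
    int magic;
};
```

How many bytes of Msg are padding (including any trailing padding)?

7

0..4  src  (4B, 4-aligned)
4..5  flags  (1B, 1-aligned)
5..6  -- padding (1B)
6..8  version  (2B, 2-aligned)
8..12  ack  (4B, 4-aligned)
12..16  -- padding (4B)
16..24  checksum  (8B, 8-aligned)
24..42  window  (18B, 2-aligned)
42..44  -- padding (2B)
44..48  magic  (4B, 4-aligned)
sizeof = 48, alignof = 8
data bytes 41, size 48 → padding 7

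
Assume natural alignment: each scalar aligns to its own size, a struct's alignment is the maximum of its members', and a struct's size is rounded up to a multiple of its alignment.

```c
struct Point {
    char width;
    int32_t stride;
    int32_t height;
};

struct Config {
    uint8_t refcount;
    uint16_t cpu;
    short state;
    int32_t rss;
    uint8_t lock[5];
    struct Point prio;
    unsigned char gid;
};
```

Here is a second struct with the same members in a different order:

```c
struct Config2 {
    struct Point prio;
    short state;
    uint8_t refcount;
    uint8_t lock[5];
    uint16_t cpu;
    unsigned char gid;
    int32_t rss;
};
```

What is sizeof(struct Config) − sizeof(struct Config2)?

8

Point: width at 0 (size 1, align 1) → ends 1; pad 3 to align 4 for stride; stride at 4 (size 4, align 4) → ends 8; height at 8 (size 4, align 4) → ends 12; total 12 bytes, alignment 4
refcount at 0 (size 1, align 1) → ends 1
pad 1 to align 2 for cpu
cpu at 2 (size 2, align 2) → ends 4
state at 4 (size 2, align 2) → ends 6
pad 2 to align 4 for rss
rss at 8 (size 4, align 4) → ends 12
lock at 12 (size 5, align 1) → ends 17
pad 3 to align 4 for prio
prio at 20 (size 12, align 4) → ends 32
gid at 32 (size 1, align 1) → ends 33
tail pad 3 to reach multiple of 4
total 36 bytes, alignment 4
— Config2 —
prio at 0 (size 12, align 4) → ends 12
state at 12 (size 2, align 2) → ends 14
refcount at 14 (size 1, align 1) → ends 15
lock at 15 (size 5, align 1) → ends 20
cpu at 20 (size 2, align 2) → ends 22
gid at 22 (size 1, align 1) → ends 23
pad 1 to align 4 for rss
rss at 24 (size 4, align 4) → ends 28
total 28 bytes, alignment 4
36 − 28 = 8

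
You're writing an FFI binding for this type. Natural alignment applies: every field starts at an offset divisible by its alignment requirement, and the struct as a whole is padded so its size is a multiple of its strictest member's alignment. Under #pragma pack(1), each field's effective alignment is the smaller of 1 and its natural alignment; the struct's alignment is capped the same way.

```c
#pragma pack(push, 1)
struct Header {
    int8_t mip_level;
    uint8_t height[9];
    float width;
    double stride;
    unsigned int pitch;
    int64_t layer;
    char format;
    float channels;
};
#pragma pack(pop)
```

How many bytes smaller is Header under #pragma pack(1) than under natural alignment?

9

natural layout:
  @0: mip_level [1B, align 1] → 1
  @1: height [9B, align 1] → 10
  +2 pad (align 4)
  @12: width [4B, align 4] → 16
  @16: stride [8B, align 8] → 24
  @24: pitch [4B, align 4] → 28
  +4 pad (align 8)
  @32: layer [8B, align 8] → 40
  @40: format [1B, align 1] → 41
  +3 pad (align 4)
  @44: channels [4B, align 4] → 48
  size 48, align 8
packed(1) layout:
  @0: mip_level [1B, align 1] → 1
  @1: height [9B, align 1] → 10
  @10: width [4B, align 1] → 14
  @14: stride [8B, align 1] → 22
  @22: pitch [4B, align 1] → 26
  @26: layer [8B, align 1] → 34
  @34: format [1B, align 1] → 35
  @35: channels [4B, align 1] → 39
  size 39, align 1
48 − 39 = 9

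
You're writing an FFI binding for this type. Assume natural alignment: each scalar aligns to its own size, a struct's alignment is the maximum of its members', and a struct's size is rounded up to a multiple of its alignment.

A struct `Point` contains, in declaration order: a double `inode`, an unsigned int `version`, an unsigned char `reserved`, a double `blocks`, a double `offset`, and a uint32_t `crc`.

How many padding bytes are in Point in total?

7

inode at 0 (size 8, align 8) → ends 8
version at 8 (size 4, align 4) → ends 12
reserved at 12 (size 1, align 1) → ends 13
pad 3 to align 8 for blocks
blocks at 16 (size 8, align 8) → ends 24
offset at 24 (size 8, align 8) → ends 32
crc at 32 (size 4, align 4) → ends 36
tail pad 4 to reach multiple of 8
total 40 bytes, alignment 8
data bytes 33, size 40 → padding 7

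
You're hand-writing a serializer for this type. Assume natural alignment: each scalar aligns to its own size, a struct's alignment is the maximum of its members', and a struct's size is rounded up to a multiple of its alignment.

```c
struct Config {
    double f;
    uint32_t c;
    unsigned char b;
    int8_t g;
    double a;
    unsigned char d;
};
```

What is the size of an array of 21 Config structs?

@0: f [8B, align 8] → 8
@8: c [4B, align 4] → 12
@12: b [1B, align 1] → 13
@13: g [1B, align 1] → 14
+2 pad (align 8)
@16: a [8B, align 8] → 24
@24: d [1B, align 1] → 25
+7 tail pad (align 8)
size 32, align 8
array of 21: 21 × 32 = 672

672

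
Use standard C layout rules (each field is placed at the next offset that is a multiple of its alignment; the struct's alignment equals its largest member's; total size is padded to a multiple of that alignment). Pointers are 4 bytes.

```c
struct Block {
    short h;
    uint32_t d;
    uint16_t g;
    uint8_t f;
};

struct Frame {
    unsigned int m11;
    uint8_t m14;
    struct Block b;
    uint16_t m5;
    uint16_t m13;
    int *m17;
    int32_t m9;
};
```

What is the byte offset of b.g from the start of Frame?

16

Block: @0: h [2B, align 2] → 2; +2 pad (align 4); @4: d [4B, align 4] → 8; @8: g [2B, align 2] → 10; @10: f [1B, align 1] → 11; +1 tail pad (align 4); size 12, align 4
@0: m11 [4B, align 4] → 4
@4: m14 [1B, align 1] → 5
+3 pad (align 4)
@8: b [12B, align 4] → 20
within Block: g at 8
8 + 8 = 16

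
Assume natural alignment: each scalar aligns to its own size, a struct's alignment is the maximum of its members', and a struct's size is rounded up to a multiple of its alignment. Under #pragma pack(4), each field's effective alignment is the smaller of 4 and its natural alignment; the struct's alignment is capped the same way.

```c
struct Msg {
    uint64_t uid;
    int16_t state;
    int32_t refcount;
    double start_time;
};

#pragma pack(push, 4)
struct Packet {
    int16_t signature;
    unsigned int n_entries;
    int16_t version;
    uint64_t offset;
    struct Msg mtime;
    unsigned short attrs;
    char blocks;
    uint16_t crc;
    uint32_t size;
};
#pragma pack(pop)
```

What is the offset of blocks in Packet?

Msg: uid at 0 (size 8, align 8) → ends 8; state at 8 (size 2, align 2) → ends 10; pad 2 to align 4 for refcount; refcount at 12 (size 4, align 4) → ends 16; start_time at 16 (size 8, align 8) → ends 24; total 24 bytes, alignment 8
signature at 0 (size 2, align 2) → ends 2
pad 2 to align 4 for n_entries
n_entries at 4 (size 4, align 4) → ends 8
version at 8 (size 2, align 2) → ends 10
pad 2 to align 4 for offset
offset at 12 (size 8, align 4) → ends 20
mtime at 20 (size 24, align 4) → ends 44
attrs at 44 (size 2, align 2) → ends 46
blocks at 46 (size 1, align 1) → ends 47

46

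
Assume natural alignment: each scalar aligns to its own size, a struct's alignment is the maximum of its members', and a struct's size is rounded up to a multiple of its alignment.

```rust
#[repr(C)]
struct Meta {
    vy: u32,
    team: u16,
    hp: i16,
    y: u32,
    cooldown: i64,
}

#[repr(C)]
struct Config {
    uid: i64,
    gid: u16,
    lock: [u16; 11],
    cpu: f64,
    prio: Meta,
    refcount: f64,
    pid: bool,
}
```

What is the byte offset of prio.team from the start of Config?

44

Meta: 0..4  vy  (4B, 4-aligned); 4..6  team  (2B, 2-aligned); 6..8  hp  (2B, 2-aligned); 8..12  y  (4B, 4-aligned); 12..16  -- padding (4B); 16..24  cooldown  (8B, 8-aligned); sizeof = 24, alignof = 8
0..8  uid  (8B, 8-aligned)
8..10  gid  (2B, 2-aligned)
10..32  lock  (22B, 2-aligned)
32..40  cpu  (8B, 8-aligned)
40..64  prio  (24B, 8-aligned)
within Meta: team at 4
40 + 4 = 44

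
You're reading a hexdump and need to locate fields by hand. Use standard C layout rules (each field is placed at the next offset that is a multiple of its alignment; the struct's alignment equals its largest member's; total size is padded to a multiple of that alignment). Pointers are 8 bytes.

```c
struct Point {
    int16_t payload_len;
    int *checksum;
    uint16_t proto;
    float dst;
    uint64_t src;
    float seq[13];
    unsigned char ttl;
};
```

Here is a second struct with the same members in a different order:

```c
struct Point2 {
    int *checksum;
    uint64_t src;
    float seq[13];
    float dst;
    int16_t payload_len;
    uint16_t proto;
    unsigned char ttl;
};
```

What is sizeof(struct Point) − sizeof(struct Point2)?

0..2  payload_len  (2B, 2-aligned)
2..8  -- padding (6B)
8..16  checksum  (8B, 8-aligned)
16..18  proto  (2B, 2-aligned)
18..20  -- padding (2B)
20..24  dst  (4B, 4-aligned)
24..32  src  (8B, 8-aligned)
32..84  seq  (52B, 4-aligned)
84..85  ttl  (1B, 1-aligned)
85..88  -- tail padding (3B)
sizeof = 88, alignof = 8
— Point2 —
0..8  checksum  (8B, 8-aligned)
8..16  src  (8B, 8-aligned)
16..68  seq  (52B, 4-aligned)
68..72  dst  (4B, 4-aligned)
72..74  payload_len  (2B, 2-aligned)
74..76  proto  (2B, 2-aligned)
76..77  ttl  (1B, 1-aligned)
77..80  -- tail padding (3B)
sizeof = 80, alignof = 8
88 − 80 = 8

8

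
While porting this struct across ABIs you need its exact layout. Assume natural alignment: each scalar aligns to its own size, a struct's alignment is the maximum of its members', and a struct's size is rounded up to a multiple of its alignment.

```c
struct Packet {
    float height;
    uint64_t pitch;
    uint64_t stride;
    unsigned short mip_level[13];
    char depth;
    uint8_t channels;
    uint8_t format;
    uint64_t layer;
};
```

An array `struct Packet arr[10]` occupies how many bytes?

640

@0: height [4B, align 4] → 4
+4 pad (align 8)
@8: pitch [8B, align 8] → 16
@16: stride [8B, align 8] → 24
@24: mip_level [26B, align 2] → 50
@50: depth [1B, align 1] → 51
@51: channels [1B, align 1] → 52
@52: format [1B, align 1] → 53
+3 pad (align 8)
@56: layer [8B, align 8] → 64
size 64, align 8
array of 10: 10 × 64 = 640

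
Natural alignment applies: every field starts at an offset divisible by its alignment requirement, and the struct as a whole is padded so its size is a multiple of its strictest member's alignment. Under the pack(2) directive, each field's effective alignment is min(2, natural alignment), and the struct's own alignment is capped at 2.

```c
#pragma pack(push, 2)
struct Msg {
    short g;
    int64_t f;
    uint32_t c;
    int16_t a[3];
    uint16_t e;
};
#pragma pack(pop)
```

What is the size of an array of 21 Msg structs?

462

0..2  g  (2B, 2-aligned)
2..10  f  (8B, 2-aligned)
10..14  c  (4B, 2-aligned)
14..20  a  (6B, 2-aligned)
20..22  e  (2B, 2-aligned)
sizeof = 22, alignof = 2
array of 21: 21 × 22 = 462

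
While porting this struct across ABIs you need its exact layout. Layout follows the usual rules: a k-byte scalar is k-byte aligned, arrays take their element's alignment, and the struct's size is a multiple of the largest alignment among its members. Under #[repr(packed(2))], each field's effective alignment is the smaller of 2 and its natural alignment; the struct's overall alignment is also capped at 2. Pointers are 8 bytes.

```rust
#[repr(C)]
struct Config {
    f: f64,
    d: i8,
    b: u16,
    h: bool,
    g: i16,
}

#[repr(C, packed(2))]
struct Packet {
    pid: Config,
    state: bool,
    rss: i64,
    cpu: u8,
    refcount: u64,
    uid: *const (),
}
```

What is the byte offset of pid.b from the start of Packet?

Config: @0: f [8B, align 8] → 8; @8: d [1B, align 1] → 9; +1 pad (align 2); @10: b [2B, align 2] → 12; @12: h [1B, align 1] → 13; +1 pad (align 2); @14: g [2B, align 2] → 16; size 16, align 8
@0: pid [16B, align 2] → 16
within Config: b at 10
0 + 10 = 10

10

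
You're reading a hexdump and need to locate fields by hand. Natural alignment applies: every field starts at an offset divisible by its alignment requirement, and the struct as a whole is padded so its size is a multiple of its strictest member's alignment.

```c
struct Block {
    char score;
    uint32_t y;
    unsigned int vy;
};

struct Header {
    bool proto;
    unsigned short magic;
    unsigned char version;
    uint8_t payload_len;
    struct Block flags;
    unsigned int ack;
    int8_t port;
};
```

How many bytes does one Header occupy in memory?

Block: score at 0 (size 1, align 1) → ends 1; pad 3 to align 4 for y; y at 4 (size 4, align 4) → ends 8; vy at 8 (size 4, align 4) → ends 12; total 12 bytes, alignment 4
proto at 0 (size 1, align 1) → ends 1
pad 1 to align 2 for magic
magic at 2 (size 2, align 2) → ends 4
version at 4 (size 1, align 1) → ends 5
payload_len at 5 (size 1, align 1) → ends 6
pad 2 to align 4 for flags
flags at 8 (size 12, align 4) → ends 20
ack at 20 (size 4, align 4) → ends 24
port at 24 (size 1, align 1) → ends 25
tail pad 3 to reach multiple of 4
total 28 bytes, alignment 4

28 bytes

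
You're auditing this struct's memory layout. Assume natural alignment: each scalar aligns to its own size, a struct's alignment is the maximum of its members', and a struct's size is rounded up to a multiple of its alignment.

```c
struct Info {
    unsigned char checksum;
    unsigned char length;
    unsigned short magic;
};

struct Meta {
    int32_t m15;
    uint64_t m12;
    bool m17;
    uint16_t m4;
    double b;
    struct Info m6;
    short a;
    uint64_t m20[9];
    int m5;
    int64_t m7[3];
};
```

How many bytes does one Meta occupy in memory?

144 bytes

Info: @0: checksum [1B, align 1] → 1; @1: length [1B, align 1] → 2; @2: magic [2B, align 2] → 4; size 4, align 2
@0: m15 [4B, align 4] → 4
+4 pad (align 8)
@8: m12 [8B, align 8] → 16
@16: m17 [1B, align 1] → 17
+1 pad (align 2)
@18: m4 [2B, align 2] → 20
+4 pad (align 8)
@24: b [8B, align 8] → 32
@32: m6 [4B, align 2] → 36
@36: a [2B, align 2] → 38
+2 pad (align 8)
@40: m20 [72B, align 8] → 112
@112: m5 [4B, align 4] → 116
+4 pad (align 8)
@120: m7 [24B, align 8] → 144
size 144, align 8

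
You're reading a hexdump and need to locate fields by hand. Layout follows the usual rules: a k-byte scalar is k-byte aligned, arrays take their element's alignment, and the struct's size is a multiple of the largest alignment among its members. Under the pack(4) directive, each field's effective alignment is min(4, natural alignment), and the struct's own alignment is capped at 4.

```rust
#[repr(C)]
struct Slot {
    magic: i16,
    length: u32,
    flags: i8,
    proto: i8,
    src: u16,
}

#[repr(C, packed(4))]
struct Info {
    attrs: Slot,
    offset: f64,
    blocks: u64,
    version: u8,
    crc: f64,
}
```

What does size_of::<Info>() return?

40

Slot: 0..2  magic  (2B, 2-aligned); 2..4  -- padding (2B); 4..8  length  (4B, 4-aligned); 8..9  flags  (1B, 1-aligned); 9..10  proto  (1B, 1-aligned); 10..12  src  (2B, 2-aligned); sizeof = 12, alignof = 4
0..12  attrs  (12B, 4-aligned)
12..20  offset  (8B, 4-aligned)
20..28  blocks  (8B, 4-aligned)
28..29  version  (1B, 1-aligned)
29..32  -- padding (3B)
32..40  crc  (8B, 4-aligned)
sizeof = 40, alignof = 4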